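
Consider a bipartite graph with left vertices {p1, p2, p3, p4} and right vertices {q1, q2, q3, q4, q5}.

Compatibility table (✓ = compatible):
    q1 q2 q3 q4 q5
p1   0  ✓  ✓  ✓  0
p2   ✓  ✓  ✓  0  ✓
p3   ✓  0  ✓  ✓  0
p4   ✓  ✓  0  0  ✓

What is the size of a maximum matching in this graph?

One maximum matching: p1-q4, p2-q5, p3-q3, p4-q2.
All 4 left vertices are matched, so no larger matching exists.

4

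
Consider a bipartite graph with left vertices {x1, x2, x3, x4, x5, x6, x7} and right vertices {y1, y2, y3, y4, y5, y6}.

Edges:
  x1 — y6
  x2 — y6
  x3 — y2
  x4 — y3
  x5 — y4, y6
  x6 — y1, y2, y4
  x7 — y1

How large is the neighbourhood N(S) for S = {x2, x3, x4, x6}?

The union of neighbours of {x2, x3, x4, x6} is {y1, y2, y3, y4, y6}, which has 5 elements.
Since |N(S)| = 5 ≥ |S| = 4, Hall's condition holds for this subset.

5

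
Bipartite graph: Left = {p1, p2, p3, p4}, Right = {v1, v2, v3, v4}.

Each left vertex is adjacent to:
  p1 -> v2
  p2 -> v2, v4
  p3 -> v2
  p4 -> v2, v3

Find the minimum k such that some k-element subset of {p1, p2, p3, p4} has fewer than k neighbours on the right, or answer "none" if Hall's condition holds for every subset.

2

Take S = {p1, p3}. Its neighbourhood is {v2}, so |N(S)| = 1 < |S| = 2.
No single vertex violates Hall's condition since each has at least one neighbour, so 2 is the minimum.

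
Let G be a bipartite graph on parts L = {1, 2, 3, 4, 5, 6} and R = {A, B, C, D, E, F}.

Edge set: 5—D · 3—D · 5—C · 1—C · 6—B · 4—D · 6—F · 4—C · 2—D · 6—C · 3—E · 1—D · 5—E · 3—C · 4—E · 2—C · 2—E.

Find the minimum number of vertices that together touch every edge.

The 4 edges 1–D, 2–C, 3–E, 6–B form a matching, so any vertex cover needs at least 4 vertices (one per matched edge).
Conversely {6, C, D, E} meets every edge and has exactly 4 vertices, so 4 is optimal.

4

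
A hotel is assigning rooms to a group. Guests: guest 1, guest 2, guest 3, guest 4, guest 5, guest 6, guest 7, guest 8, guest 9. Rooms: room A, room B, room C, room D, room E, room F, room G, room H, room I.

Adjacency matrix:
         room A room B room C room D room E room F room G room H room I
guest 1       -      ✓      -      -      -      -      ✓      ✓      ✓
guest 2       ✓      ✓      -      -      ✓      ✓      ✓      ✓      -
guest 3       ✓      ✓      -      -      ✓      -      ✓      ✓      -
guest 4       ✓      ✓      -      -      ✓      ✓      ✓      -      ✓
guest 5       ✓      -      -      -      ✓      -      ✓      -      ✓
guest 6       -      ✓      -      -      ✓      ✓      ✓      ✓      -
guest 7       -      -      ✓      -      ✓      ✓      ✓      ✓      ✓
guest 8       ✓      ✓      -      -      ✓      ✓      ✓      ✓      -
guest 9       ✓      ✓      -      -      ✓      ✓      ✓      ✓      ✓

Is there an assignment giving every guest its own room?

The set {guest 1, guest 2, guest 3, guest 4, guest 5, guest 6, guest 8, guest 9} has only 7 neighbours ({room A, room B, room E, room F, room G, room H, room I}), so by Hall's theorem at most 8 of the 9 guests can be matched.
Hence no matching covers every guest.

No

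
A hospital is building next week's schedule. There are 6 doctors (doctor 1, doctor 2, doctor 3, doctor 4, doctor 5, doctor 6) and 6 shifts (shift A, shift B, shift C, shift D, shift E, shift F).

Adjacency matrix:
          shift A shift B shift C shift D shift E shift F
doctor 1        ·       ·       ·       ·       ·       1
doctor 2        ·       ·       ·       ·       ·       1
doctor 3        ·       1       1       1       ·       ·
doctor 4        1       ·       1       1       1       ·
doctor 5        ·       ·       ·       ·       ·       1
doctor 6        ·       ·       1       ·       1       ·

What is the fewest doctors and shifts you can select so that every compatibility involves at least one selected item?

A maximum matching has 4 edges (e.g. doctor 1–shift F, doctor 3–shift D, doctor 4–shift A, doctor 6–shift E).
By König's theorem the minimum vertex cover has the same size. One such cover is {doctor 3, doctor 4, doctor 6, shift F}.

4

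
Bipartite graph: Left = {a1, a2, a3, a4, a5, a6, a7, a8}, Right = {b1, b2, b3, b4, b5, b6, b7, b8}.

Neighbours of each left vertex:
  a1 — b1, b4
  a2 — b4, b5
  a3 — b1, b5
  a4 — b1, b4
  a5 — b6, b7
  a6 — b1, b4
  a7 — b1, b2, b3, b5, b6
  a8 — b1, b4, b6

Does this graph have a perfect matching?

The set {a1, a2, a3, a4, a6} has only 3 neighbours ({b1, b4, b5}), so by Hall's theorem at most 6 of the 8 left vertices can be matched.
Hence no matching covers every left vertex.

No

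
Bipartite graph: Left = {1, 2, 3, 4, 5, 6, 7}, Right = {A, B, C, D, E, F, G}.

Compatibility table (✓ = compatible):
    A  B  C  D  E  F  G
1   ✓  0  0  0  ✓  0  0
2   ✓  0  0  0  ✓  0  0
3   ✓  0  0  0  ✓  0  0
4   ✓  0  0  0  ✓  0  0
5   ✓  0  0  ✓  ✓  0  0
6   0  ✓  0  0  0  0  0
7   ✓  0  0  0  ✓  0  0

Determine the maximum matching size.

4

For example, pair 1-A, 2-E, 5-D, 6-B.
The set {1, 2, 3, 4, 7} has only 2 neighbours ({A, E}), so by Hall's theorem at most 4 of the 7 left vertices can be matched.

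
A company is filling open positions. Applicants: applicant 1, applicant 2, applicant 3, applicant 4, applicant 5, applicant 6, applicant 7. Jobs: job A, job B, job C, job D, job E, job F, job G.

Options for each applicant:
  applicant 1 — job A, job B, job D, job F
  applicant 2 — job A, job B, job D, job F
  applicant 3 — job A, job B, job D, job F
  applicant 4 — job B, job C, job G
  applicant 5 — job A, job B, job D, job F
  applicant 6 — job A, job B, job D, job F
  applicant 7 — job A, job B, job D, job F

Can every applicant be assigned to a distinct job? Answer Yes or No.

The set {applicant 1, applicant 2, applicant 3, applicant 5, applicant 6, applicant 7} has only 4 neighbours ({job A, job B, job D, job F}), so by Hall's theorem at most 5 of the 7 applicants can be matched.
Hence no matching covers every applicant.

No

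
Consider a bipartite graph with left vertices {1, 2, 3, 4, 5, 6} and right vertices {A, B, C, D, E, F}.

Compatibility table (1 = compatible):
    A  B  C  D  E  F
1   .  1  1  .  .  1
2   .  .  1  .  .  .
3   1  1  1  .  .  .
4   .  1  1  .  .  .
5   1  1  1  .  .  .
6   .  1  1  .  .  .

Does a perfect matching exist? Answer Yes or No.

No

The set {2, 3, 4, 5, 6} has only 3 neighbours ({A, B, C}), so by Hall's theorem at most 4 of the 6 left vertices can be matched.
Hence no matching covers every left vertex.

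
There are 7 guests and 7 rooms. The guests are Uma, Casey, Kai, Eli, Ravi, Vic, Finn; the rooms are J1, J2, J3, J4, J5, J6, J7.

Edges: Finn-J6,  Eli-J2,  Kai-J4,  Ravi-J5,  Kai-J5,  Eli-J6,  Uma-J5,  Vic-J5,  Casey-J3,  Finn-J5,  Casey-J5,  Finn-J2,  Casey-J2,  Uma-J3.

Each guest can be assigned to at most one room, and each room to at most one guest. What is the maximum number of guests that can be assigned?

For example, pair Uma-J3, Casey-J2, Kai-J4, Eli-J6, Ravi-J5.
The set {Uma, Casey, Eli, Ravi, Vic, Finn} has only 4 neighbours ({J2, J3, J5, J6}), so by Hall's theorem at most 5 of the 7 guests can be matched.

5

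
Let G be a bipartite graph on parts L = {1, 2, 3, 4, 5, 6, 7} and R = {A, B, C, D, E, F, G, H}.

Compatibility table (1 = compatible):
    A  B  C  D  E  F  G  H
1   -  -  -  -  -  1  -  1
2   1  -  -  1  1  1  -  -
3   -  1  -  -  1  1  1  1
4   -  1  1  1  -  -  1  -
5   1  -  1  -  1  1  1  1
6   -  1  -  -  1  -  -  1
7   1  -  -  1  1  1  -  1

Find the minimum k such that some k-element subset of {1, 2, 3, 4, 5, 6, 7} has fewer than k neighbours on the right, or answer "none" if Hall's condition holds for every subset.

A matching saturating every left vertex exists, for instance 1→F, 2→D, 3→H, 4→B, 5→G, 6→E, 7→A.
By Hall's marriage theorem, this means |N(S)| ≥ |S| for every subset S, so no violating subset exists.

none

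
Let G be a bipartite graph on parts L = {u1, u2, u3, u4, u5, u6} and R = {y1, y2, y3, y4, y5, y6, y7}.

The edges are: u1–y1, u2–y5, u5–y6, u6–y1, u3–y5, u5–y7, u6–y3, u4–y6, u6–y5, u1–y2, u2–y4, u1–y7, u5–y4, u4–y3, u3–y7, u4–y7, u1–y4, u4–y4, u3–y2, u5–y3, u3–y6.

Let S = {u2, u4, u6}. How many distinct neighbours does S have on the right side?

The union of neighbours of {u2, u4, u6} is {y1, y3, y4, y5, y6, y7}, which has 6 elements.
Since |N(S)| = 6 ≥ |S| = 3, Hall's condition holds for this subset.

6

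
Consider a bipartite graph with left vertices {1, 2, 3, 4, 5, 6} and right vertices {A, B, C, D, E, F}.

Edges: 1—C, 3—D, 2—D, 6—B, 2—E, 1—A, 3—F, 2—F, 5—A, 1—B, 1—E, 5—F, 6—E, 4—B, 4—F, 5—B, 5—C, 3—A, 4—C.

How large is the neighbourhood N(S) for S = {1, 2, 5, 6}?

6

The union of neighbours of {1, 2, 5, 6} is {A, B, C, D, E, F}, which has 6 elements.
Since |N(S)| = 6 ≥ |S| = 4, Hall's condition holds for this subset.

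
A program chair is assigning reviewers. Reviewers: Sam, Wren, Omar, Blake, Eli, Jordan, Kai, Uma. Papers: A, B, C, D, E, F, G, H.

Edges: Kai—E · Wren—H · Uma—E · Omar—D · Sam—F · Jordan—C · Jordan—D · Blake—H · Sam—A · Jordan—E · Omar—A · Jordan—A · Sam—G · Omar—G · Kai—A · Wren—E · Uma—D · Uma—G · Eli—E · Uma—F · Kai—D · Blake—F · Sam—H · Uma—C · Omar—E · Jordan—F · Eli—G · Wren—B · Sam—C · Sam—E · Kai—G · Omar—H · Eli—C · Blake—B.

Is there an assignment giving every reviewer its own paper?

Yes

One maximum matching: Sam→E, Wren→H, Omar→A, Blake→B, Eli→C, Jordan→F, Kai→D, Uma→G.
All 8 reviewers are covered.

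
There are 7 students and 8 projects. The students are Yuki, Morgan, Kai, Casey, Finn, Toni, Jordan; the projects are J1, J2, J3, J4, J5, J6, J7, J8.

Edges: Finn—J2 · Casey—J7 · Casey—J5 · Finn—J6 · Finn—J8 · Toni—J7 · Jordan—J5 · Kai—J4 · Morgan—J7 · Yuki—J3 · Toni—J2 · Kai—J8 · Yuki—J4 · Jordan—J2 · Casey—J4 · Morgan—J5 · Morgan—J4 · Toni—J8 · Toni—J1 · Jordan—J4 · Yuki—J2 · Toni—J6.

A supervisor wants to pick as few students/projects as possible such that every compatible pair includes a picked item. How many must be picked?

7

A maximum matching has 7 edges (e.g. Yuki–J3, Morgan–J7, Kai–J8, Casey–J4, Finn–J6, Toni–J2, Jordan–J5).
By König's theorem the minimum vertex cover has the same size. One such cover is {Yuki, Morgan, Kai, Casey, Finn, Toni, Jordan}.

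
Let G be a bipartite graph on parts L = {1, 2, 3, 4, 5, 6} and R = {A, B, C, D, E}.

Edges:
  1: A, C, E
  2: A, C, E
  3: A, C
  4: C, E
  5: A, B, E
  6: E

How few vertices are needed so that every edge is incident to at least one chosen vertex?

The 4 edges 1–E, 2–A, 3–C, 5–B form a matching, so any vertex cover needs at least 4 vertices (one per matched edge).
Conversely {5, A, C, E} meets every edge and has exactly 4 vertices, so 4 is optimal.

4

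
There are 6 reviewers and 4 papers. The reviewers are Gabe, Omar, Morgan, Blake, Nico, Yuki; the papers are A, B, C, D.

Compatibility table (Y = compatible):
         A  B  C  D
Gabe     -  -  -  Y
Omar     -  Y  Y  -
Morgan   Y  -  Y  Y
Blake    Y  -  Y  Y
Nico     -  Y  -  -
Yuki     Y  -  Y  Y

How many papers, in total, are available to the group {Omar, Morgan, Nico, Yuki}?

4

The union of neighbours of {Omar, Morgan, Nico, Yuki} is {A, B, C, D}, which has 4 elements.
Since |N(S)| = 4 ≥ |S| = 4, Hall's condition holds for this subset.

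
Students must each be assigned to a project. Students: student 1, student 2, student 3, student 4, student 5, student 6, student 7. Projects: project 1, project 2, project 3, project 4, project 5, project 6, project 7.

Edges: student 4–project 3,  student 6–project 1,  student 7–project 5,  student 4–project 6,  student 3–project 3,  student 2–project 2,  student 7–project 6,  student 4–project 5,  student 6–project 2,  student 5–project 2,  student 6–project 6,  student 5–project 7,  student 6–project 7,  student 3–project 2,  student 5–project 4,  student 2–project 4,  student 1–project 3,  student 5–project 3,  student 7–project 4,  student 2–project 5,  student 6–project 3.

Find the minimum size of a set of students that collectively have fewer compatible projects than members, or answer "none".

A matching saturating every student exists, for instance student 1→project 3, student 2→project 5, student 3→project 2, student 4→project 6, student 5→project 7, student 6→project 1, student 7→project 4.
By Hall's marriage theorem, this means |N(S)| ≥ |S| for every subset S, so no violating subset exists.

none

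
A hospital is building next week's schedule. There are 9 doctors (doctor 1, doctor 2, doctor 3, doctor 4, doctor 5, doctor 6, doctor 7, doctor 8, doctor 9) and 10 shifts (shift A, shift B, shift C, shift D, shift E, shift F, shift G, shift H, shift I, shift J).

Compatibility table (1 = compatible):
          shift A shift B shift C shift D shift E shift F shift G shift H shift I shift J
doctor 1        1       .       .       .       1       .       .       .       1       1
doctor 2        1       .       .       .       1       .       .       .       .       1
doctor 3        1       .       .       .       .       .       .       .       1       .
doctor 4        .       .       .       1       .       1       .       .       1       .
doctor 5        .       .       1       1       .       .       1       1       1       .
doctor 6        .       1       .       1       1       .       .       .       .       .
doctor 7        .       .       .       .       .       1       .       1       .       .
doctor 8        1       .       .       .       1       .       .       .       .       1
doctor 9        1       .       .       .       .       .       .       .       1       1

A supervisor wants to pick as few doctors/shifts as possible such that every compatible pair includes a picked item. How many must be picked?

8

{doctor 4, doctor 5, doctor 6, doctor 7, shift A, shift E, shift I, shift J} is a vertex cover of size 8: every edge has an endpoint in this set.
No smaller cover exists because doctor 1–shift I, doctor 2–shift E, doctor 3–shift A, doctor 4–shift F, doctor 5–shift G, doctor 6–shift D, doctor 7–shift H, doctor 8–shift J is a matching of size 8, and a cover must include an endpoint of each of these disjoint edges (König's theorem).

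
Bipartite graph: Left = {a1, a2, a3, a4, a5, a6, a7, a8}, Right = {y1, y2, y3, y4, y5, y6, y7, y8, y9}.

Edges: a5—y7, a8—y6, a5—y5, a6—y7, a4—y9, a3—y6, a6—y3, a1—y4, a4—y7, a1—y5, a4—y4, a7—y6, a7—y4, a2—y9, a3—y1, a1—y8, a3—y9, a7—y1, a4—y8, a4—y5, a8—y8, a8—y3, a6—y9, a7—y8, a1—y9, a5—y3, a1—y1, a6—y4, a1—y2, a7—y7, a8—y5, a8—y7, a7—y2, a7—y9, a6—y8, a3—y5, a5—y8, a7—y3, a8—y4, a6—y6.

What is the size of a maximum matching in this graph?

One maximum matching: a1–y1, a2–y9, a3–y5, a4–y8, a5–y3, a6–y6, a7–y4, a8–y7.
This saturates every left vertex, so 8 is the maximum.

8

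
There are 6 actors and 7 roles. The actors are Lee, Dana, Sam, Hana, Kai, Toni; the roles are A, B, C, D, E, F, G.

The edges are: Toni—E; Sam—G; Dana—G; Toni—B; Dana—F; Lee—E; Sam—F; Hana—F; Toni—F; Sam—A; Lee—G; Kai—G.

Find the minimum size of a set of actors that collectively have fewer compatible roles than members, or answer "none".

3

Take S = {Dana, Hana, Kai}. Its neighbourhood is {F, G}, so |N(S)| = 2 < |S| = 3.
Every subset of size less than 3 has at least as many neighbours as members, so 3 is the minimum.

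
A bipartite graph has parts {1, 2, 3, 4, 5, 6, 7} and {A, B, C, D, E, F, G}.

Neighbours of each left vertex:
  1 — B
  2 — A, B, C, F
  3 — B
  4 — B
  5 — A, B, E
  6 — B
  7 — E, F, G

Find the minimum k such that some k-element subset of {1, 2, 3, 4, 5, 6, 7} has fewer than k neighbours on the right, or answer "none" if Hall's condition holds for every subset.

2

Take S = {1, 3}. Its neighbourhood is {B}, so |N(S)| = 1 < |S| = 2.
No single vertex violates Hall's condition since each has at least one neighbour, so 2 is the minimum.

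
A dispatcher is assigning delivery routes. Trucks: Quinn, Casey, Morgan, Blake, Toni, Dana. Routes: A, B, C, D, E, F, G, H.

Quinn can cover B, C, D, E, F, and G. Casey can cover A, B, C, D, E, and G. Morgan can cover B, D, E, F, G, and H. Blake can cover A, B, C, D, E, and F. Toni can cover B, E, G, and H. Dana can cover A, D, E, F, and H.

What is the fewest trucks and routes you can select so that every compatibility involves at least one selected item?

6

The 6 edges Quinn–E, Casey–G, Morgan–F, Blake–B, Toni–H, Dana–A form a matching, so any vertex cover needs at least 6 vertices (one per matched edge).
Conversely {Quinn, Casey, Morgan, Blake, Toni, Dana} meets every edge and has exactly 6 vertices, so 6 is optimal.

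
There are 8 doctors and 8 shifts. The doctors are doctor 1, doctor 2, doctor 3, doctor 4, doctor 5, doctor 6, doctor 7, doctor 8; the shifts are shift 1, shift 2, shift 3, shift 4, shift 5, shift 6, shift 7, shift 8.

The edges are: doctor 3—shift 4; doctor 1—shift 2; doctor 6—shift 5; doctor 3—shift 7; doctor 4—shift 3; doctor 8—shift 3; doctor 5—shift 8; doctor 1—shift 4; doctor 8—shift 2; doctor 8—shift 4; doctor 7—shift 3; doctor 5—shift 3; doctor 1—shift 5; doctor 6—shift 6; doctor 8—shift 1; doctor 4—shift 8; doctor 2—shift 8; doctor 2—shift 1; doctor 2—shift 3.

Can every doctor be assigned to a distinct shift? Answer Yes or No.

The set {doctor 4, doctor 5, doctor 7} has only 2 neighbours ({shift 3, shift 8}), so by Hall's theorem at most 7 of the 8 doctors can be matched.
Hence no matching covers every doctor.

No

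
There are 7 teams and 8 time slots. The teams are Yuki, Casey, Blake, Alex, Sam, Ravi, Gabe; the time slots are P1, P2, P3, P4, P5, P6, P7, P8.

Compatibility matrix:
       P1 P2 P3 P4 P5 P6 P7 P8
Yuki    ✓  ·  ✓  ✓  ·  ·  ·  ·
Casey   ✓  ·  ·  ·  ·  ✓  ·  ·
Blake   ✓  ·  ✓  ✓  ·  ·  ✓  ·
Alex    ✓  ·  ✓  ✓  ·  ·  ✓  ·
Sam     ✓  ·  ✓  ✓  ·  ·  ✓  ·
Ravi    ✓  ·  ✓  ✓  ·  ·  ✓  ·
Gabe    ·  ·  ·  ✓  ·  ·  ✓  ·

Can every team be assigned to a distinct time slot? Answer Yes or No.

The set {Yuki, Blake, Alex, Sam, Ravi, Gabe} has only 4 neighbours ({P1, P3, P4, P7}), so by Hall's theorem at most 5 of the 7 teams can be matched.
Hence no matching covers every team.

No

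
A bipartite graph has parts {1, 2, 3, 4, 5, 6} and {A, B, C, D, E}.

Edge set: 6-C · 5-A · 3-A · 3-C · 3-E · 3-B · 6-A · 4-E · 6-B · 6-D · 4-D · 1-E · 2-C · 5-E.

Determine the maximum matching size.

5

One maximum matching: 1→E, 2→C, 3→B, 4→D, 5→A.
The set {1, 2, 3, 4, 5, 6} has only 5 neighbours ({A, B, C, D, E}), so by Hall's theorem at most 5 of the 6 left vertices can be matched.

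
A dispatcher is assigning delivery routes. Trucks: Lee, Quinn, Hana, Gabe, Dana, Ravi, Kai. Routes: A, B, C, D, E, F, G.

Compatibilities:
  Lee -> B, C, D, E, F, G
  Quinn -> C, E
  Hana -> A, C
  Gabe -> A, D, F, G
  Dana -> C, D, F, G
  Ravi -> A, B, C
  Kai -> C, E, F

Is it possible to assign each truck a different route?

A valid assignment of size 7: Lee→G, Quinn→C, Hana→A, Gabe→D, Dana→F, Ravi→B, Kai→E.
All 7 trucks are covered.

Yes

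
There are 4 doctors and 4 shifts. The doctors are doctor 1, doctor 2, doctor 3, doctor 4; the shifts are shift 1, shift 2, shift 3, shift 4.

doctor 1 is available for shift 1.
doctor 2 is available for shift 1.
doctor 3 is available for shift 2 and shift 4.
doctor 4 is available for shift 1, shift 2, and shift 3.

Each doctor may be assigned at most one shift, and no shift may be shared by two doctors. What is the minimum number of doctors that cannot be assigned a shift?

For example, pair doctor 1–shift 1, doctor 3–shift 4, doctor 4–shift 2.
The set {doctor 1, doctor 2} has only 1 neighbour ({shift 1}), so by Hall's theorem at most 3 of the 4 doctors can be matched.
That matches 3 of the 4, leaving 1 unmatched; no matching can do better.

1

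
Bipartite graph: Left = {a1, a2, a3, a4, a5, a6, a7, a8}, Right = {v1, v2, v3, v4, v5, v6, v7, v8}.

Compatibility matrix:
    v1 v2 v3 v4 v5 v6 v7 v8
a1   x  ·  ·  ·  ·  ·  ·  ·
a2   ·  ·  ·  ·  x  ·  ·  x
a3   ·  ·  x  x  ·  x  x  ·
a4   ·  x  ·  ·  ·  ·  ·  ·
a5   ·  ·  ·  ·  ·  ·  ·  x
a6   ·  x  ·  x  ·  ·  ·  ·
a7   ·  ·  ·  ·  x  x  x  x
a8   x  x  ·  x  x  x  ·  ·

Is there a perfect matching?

For example, pair a1-v1, a2-v5, a3-v3, a4-v2, a5-v8, a6-v4, a7-v7, a8-v6.
Every left vertex is matched, so this is a perfect matching.

Yes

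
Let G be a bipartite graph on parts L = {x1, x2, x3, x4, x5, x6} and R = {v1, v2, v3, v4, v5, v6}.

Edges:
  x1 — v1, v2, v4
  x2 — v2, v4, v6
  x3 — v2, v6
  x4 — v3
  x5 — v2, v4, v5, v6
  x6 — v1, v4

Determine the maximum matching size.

One maximum matching: x1–v2, x2–v4, x3–v6, x4–v3, x5–v5, x6–v1.
This saturates every left vertex, so 6 is the maximum.

6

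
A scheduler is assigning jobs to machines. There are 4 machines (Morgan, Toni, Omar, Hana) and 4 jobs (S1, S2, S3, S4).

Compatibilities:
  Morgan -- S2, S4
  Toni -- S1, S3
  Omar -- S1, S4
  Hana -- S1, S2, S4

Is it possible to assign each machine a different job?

One maximum matching: Morgan-S4, Toni-S3, Omar-S1, Hana-S2.
Every machine is matched, so this is a perfect matching.

Yes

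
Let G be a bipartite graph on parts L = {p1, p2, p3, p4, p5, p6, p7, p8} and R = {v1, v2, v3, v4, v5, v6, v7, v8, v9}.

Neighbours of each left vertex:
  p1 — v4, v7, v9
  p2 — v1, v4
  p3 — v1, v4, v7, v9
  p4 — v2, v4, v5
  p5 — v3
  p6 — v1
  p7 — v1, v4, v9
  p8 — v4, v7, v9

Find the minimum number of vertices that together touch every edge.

{p4, p5, v1, v4, v7, v9} is a vertex cover of size 6: every edge has an endpoint in this set.
No smaller cover exists because p1–v7, p2–v4, p3–v9, p4–v2, p5–v3, p6–v1 is a matching of size 6, and a cover must include an endpoint of each of these disjoint edges (König's theorem).

6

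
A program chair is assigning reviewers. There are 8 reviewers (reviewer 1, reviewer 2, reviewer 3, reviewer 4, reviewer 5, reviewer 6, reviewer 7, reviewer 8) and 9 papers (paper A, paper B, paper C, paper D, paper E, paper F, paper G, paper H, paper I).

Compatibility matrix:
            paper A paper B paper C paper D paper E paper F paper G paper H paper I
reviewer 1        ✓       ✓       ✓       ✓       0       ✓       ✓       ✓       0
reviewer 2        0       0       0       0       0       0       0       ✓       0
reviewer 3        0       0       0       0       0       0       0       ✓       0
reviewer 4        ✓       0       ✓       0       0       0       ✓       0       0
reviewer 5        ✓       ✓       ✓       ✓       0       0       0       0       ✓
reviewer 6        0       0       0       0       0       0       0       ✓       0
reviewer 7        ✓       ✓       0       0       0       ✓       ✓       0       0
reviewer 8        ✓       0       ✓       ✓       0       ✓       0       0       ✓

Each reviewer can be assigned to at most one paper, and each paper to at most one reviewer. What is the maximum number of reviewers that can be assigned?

A valid assignment of size 6: reviewer 1–paper G, reviewer 2–paper H, reviewer 4–paper C, reviewer 5–paper B, reviewer 7–paper A, reviewer 8–paper I.
The set {reviewer 2, reviewer 3, reviewer 6} has only 1 neighbour ({paper H}), so by Hall's theorem at most 6 of the 8 reviewers can be matched.

6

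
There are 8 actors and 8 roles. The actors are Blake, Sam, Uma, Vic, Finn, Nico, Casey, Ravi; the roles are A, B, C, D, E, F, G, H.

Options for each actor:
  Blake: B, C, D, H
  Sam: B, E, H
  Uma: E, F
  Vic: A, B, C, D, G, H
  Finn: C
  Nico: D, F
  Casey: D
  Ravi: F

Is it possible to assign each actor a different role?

The set {Nico, Casey, Ravi} has only 2 neighbours ({D, F}), so by Hall's theorem at most 7 of the 8 actors can be matched.
Hence no matching covers every actor.

No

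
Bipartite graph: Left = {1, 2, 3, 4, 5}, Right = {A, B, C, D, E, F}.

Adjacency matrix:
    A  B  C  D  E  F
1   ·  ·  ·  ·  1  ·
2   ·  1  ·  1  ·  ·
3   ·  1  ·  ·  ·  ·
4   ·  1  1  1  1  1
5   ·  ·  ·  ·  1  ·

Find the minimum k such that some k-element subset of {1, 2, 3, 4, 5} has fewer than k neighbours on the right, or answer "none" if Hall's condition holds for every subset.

2

Take S = {1, 5}. Its neighbourhood is {E}, so |N(S)| = 1 < |S| = 2.
No single vertex violates Hall's condition since each has at least one neighbour, so 2 is the minimum.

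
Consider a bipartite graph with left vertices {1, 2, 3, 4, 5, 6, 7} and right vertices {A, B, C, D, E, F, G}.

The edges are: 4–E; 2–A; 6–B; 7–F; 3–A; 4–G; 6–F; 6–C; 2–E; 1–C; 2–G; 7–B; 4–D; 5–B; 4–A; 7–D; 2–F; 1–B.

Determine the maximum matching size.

7

One maximum matching: 1→C, 2→G, 3→A, 4→E, 5→B, 6→F, 7→D.
This saturates every left vertex, so 7 is the maximum.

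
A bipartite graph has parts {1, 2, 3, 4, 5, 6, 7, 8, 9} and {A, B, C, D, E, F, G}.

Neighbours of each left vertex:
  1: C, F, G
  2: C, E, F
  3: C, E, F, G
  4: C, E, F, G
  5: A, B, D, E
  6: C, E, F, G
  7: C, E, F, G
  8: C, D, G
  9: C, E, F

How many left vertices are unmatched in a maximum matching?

3

One maximum matching: 1→G, 2→F, 3→C, 4→E, 5→B, 8→D.
The set {1, 2, 3, 4, 6, 7, 9} has only 4 neighbours ({C, E, F, G}), so by Hall's theorem at most 6 of the 9 left vertices can be matched.
That matches 6 of the 9, leaving 3 unmatched; no matching can do better.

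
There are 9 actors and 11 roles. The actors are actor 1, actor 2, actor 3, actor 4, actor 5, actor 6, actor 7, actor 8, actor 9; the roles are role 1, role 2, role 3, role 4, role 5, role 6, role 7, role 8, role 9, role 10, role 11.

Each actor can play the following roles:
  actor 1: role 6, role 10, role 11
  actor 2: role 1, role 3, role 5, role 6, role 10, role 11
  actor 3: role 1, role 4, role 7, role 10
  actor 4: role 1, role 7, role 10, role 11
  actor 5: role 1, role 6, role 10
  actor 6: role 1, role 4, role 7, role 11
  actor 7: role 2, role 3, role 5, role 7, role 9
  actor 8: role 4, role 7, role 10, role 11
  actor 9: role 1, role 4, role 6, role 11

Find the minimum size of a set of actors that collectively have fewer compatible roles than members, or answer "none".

7

Take S = {actor 1, actor 3, actor 4, actor 5, actor 6, actor 8, actor 9}. Its neighbourhood is {role 1, role 4, role 6, role 7, role 10, role 11}, so |N(S)| = 6 < |S| = 7.
Every subset of size less than 7 has at least as many neighbours as members, so 7 is the minimum.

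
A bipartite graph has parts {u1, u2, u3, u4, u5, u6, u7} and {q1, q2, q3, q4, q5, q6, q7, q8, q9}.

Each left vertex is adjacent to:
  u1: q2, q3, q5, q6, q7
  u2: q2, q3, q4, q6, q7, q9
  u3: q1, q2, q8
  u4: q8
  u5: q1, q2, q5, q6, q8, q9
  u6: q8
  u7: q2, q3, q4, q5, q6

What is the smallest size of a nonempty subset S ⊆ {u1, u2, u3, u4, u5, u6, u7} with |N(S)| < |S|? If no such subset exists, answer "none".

Take S = {u4, u6}. Its neighbourhood is {q8}, so |N(S)| = 1 < |S| = 2.
No single vertex violates Hall's condition since each has at least one neighbour, so 2 is the minimum.

2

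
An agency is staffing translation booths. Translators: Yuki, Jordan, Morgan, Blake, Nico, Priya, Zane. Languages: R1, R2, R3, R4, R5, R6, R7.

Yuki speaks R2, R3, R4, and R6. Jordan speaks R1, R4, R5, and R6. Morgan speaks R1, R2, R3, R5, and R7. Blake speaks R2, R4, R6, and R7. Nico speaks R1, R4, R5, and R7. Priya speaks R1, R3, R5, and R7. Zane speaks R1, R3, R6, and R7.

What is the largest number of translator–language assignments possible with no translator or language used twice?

7

For example, pair Yuki→R3, Jordan→R4, Morgan→R2, Blake→R6, Nico→R1, Priya→R5, Zane→R7.
This saturates every translator, so 7 is the maximum.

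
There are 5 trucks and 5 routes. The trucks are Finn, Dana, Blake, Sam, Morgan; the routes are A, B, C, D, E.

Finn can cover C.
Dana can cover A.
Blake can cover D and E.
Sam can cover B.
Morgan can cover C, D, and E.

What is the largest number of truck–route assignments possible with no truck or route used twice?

5

One maximum matching: Finn–C, Dana–A, Blake–D, Sam–B, Morgan–E.
All 5 trucks are matched, so no larger matching exists.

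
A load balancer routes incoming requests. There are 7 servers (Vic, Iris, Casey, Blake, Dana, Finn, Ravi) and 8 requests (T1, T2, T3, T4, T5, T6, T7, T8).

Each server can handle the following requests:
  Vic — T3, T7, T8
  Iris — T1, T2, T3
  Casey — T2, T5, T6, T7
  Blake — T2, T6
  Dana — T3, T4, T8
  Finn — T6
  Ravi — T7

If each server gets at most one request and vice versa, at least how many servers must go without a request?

For example, pair Vic→T8, Iris→T1, Casey→T5, Blake→T2, Dana→T4, Finn→T6, Ravi→T7.
All 7 servers are matched, so no larger matching exists.
That matches 7 of the 7, leaving 0 unmatched; no matching can do better.

0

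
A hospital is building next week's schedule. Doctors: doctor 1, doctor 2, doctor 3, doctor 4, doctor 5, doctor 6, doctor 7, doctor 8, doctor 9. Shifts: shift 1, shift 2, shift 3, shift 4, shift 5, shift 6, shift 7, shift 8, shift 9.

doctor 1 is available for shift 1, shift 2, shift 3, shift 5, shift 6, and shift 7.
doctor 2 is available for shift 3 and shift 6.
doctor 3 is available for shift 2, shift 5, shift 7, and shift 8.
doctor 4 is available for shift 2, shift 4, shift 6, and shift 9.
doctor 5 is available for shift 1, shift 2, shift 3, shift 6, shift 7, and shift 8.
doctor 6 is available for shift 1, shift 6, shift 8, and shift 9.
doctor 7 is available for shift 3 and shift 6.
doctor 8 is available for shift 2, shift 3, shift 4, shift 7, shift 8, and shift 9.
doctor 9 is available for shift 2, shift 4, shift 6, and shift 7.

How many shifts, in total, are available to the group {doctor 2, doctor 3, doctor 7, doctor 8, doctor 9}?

The union of neighbours of {doctor 2, doctor 3, doctor 7, doctor 8, doctor 9} is {shift 2, shift 3, shift 4, shift 5, shift 6, shift 7, shift 8, shift 9}, which has 8 elements.
Since |N(S)| = 8 ≥ |S| = 5, Hall's condition holds for this subset.

8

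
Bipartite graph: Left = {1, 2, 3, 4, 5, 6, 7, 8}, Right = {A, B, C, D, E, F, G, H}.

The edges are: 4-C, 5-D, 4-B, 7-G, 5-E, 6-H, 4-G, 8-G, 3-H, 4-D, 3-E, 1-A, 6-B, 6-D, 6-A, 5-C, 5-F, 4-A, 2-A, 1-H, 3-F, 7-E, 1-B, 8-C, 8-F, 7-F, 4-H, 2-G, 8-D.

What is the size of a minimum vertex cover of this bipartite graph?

8

The 8 edges 1–B, 2–A, 3–H, 4–G, 5–C, 6–D, 7–E, 8–F form a matching, so any vertex cover needs at least 8 vertices (one per matched edge).
Conversely {1, 2, 3, 4, 5, 6, 7, 8} meets every edge and has exactly 8 vertices, so 8 is optimal.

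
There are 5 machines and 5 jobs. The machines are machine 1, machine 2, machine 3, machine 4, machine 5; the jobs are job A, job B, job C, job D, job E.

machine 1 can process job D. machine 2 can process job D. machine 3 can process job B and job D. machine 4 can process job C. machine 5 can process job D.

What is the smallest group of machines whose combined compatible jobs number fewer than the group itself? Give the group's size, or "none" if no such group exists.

Take S = {machine 1, machine 2}. Its neighbourhood is {job D}, so |N(S)| = 1 < |S| = 2.
No single vertex violates Hall's condition since each has at least one neighbour, so 2 is the minimum.

2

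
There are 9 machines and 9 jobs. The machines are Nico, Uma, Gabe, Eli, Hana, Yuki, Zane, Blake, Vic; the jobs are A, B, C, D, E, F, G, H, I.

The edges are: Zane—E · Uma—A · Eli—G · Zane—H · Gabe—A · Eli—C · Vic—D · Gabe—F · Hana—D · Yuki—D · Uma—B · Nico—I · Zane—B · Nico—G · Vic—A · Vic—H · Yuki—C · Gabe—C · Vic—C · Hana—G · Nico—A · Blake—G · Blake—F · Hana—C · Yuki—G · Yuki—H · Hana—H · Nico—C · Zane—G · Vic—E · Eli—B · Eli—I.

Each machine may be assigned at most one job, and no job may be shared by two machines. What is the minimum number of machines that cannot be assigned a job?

0

For example, pair Nico→I, Uma→B, Gabe→F, Eli→C, Hana→D, Yuki→H, Zane→E, Blake→G, Vic→A.
This saturates every machine, so 9 is the maximum.
That matches 9 of the 9, leaving 0 unmatched; no matching can do better.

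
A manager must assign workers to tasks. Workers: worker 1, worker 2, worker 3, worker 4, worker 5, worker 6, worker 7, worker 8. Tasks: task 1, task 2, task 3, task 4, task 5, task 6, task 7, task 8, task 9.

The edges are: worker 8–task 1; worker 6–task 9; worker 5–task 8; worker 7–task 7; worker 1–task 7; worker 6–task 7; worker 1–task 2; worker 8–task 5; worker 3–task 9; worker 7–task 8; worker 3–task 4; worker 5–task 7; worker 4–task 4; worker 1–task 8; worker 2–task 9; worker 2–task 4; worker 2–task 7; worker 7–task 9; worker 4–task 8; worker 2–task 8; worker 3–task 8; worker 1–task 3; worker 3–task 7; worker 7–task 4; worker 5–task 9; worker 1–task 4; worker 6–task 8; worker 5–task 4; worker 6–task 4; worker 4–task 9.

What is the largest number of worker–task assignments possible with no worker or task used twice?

6

A valid assignment of size 6: worker 1–task 2, worker 2–task 8, worker 3–task 4, worker 4–task 9, worker 5–task 7, worker 8–task 1.
The set {worker 2, worker 3, worker 4, worker 5, worker 6, worker 7} has only 4 neighbours ({task 4, task 7, task 8, task 9}), so by Hall's theorem at most 6 of the 8 workers can be matched.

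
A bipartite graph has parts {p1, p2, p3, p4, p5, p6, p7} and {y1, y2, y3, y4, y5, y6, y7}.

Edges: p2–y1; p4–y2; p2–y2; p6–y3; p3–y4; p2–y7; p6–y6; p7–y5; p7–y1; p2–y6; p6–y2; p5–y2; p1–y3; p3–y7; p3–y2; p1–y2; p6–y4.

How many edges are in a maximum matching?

6

For example, pair p1→y3, p2→y7, p3→y4, p4→y2, p6→y6, p7→y1.
The set {p4, p5} has only 1 neighbour ({y2}), so by Hall's theorem at most 6 of the 7 left vertices can be matched.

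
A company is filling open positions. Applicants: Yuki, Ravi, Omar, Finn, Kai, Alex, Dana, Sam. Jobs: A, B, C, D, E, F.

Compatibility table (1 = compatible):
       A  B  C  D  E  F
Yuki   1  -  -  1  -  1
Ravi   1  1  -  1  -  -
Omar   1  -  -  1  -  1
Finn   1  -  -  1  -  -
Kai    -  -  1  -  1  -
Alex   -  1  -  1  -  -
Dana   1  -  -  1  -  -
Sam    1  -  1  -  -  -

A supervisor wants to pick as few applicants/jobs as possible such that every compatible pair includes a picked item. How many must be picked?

{Kai, Sam, A, B, D, F} is a vertex cover of size 6: every edge has an endpoint in this set.
No smaller cover exists because Yuki–F, Ravi–B, Omar–A, Finn–D, Kai–E, Sam–C is a matching of size 6, and a cover must include an endpoint of each of these disjoint edges (König's theorem).

6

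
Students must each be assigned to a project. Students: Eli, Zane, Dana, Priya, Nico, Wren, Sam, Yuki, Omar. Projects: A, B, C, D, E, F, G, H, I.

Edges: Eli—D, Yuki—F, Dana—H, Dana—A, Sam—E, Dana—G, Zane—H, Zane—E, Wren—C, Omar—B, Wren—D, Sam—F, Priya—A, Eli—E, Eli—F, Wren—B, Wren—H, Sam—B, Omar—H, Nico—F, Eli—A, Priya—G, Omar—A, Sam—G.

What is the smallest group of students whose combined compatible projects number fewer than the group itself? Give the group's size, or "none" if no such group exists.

Take S = {Nico, Yuki}. Its neighbourhood is {F}, so |N(S)| = 1 < |S| = 2.
No single vertex violates Hall's condition since each has at least one neighbour, so 2 is the minimum.

2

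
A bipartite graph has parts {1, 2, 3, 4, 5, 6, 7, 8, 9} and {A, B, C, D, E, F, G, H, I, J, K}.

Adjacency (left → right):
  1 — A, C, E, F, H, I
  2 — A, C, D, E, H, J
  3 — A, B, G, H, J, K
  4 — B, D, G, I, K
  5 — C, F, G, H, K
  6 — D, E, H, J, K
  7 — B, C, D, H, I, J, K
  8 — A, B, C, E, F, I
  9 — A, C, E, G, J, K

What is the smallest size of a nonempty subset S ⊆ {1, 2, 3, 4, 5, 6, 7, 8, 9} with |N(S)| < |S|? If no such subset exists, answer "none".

A matching saturating every left vertex exists, for instance 1→F, 2→A, 3→G, 4→B, 5→K, 6→D, 7→H, 8→E, 9→J.
By Hall's marriage theorem, this means |N(S)| ≥ |S| for every subset S, so no violating subset exists.

none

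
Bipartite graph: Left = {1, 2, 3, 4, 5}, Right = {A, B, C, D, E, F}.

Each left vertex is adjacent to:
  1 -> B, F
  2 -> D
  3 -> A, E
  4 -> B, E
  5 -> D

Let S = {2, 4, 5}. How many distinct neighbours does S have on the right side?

The union of neighbours of {2, 4, 5} is {B, D, E}, which has 3 elements.
Since |N(S)| = 3 ≥ |S| = 3, Hall's condition holds for this subset.

3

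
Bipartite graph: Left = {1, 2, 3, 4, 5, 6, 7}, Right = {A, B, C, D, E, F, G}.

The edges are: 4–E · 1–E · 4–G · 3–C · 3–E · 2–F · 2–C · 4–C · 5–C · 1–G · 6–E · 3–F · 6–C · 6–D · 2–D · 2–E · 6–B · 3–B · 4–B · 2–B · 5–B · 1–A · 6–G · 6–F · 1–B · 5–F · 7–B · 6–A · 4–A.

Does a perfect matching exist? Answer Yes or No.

Yes

A valid assignment of size 7: 1→E, 2→D, 3→C, 4→A, 5→F, 6→G, 7→B.
Every left vertex is matched, so this is a perfect matching.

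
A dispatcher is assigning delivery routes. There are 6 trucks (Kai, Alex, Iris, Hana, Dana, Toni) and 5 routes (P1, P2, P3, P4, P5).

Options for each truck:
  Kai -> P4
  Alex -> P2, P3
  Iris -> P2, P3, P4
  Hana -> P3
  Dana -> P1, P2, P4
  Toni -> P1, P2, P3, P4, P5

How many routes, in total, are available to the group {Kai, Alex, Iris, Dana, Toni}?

5

The union of neighbours of {Kai, Alex, Iris, Dana, Toni} is {P1, P2, P3, P4, P5}, which has 5 elements.
Since |N(S)| = 5 ≥ |S| = 5, Hall's condition holds for this subset.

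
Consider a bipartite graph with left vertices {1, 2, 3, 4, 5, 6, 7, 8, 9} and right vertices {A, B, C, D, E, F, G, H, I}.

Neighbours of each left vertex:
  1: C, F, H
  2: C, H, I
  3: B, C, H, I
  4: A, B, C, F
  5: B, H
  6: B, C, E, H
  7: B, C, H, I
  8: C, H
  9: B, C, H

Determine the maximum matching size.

7

A valid assignment of size 7: 1–F, 2–I, 3–C, 4–A, 5–H, 6–E, 7–B.
The set {2, 3, 5, 7, 8, 9} has only 4 neighbours ({B, C, H, I}), so by Hall's theorem at most 7 of the 9 left vertices can be matched.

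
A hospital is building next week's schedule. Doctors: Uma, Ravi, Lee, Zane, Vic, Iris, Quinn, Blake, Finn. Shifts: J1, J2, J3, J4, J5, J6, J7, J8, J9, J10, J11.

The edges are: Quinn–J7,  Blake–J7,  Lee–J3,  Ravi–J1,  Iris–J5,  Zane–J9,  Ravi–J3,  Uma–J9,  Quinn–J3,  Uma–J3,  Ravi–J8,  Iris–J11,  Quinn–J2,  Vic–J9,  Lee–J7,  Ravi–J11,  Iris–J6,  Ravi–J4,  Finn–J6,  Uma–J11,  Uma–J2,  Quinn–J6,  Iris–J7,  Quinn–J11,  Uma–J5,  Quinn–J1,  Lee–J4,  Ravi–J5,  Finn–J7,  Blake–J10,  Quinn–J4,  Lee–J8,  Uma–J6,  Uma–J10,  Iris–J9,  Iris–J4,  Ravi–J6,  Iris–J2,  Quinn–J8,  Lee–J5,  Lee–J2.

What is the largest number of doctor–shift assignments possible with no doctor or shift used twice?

8

A valid assignment of size 8: Uma–J2, Ravi–J1, Lee–J3, Zane–J9, Iris–J11, Quinn–J7, Blake–J10, Finn–J6.
The set {Zane, Vic} has only 1 neighbour ({J9}), so by Hall's theorem at most 8 of the 9 doctors can be matched.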